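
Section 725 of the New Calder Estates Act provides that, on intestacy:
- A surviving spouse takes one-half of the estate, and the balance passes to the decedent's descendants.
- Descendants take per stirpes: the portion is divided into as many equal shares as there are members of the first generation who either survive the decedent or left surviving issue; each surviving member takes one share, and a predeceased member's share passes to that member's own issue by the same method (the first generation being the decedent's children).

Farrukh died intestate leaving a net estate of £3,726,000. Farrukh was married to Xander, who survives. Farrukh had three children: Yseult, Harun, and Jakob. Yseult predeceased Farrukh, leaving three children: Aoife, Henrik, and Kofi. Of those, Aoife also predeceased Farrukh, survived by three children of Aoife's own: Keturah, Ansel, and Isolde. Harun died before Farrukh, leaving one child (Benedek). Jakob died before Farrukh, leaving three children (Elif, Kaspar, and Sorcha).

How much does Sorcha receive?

Sorcha receives £207,000.

Xander takes one-half of £3,726,000 = £1,863,000. The remaining £1,863,000 passes to the descendants.
The descendants' portion (£1,863,000) is divided into 3 shares of £621,000: Yseult's £621,000 share passes to Yseult's issue; Harun's £621,000 share passes to Harun's issue; Jakob's £621,000 share passes to Jakob's issue.
Yseult's share (£621,000) is divided into 3 shares of £207,000: Henrik and Kofi each take £207,000; Aoife's £207,000 share passes to Aoife's issue.
Aoife's share (£207,000) is divided into 3 shares of £69,000: Keturah, Ansel, and Isolde each take £69,000.
Harun's share (£621,000) passes entirely to Benedek.
Jakob's share (£621,000) is divided into 3 shares of £207,000: Elif, Kaspar, and Sorcha each take £207,000.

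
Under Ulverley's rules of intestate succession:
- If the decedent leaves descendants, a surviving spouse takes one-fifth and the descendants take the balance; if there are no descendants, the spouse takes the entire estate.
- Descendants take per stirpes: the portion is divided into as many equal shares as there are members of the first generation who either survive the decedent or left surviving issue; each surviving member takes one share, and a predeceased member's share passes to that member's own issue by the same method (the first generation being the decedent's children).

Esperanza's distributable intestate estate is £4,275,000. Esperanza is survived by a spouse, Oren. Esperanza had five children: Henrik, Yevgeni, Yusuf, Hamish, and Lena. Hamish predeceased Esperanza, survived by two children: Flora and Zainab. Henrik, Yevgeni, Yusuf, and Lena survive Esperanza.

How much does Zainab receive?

Oren takes one-fifth of £4,275,000 = £855,000. The remaining £3,420,000 passes to the descendants.
The descendants' portion (£3,420,000) is divided into 5 shares of £684,000: Henrik, Yevgeni, Yusuf, and Lena each take £684,000; Hamish's £684,000 share passes to Hamish's issue.
Hamish's share (£684,000) is divided into 2 shares of £342,000: Flora and Zainab each take £342,000.

Zainab receives £342,000.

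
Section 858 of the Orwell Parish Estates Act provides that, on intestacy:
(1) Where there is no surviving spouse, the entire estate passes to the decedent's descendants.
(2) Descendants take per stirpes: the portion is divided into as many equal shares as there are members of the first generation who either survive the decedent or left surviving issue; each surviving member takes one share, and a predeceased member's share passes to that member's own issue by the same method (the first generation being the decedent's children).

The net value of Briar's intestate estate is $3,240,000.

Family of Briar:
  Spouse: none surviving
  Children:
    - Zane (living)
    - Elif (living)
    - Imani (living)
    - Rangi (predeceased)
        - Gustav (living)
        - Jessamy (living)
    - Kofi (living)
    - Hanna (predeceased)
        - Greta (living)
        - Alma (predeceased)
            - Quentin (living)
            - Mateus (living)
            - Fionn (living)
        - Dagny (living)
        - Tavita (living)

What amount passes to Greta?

The entire $3,240,000 passes to the descendants.
That amount ($3,240,000) is divided into 6 shares of $540,000: Zane, Elif, Imani, and Kofi each take $540,000; Rangi's $540,000 share passes to Rangi's issue; Hanna's $540,000 share passes to Hanna's issue.
Rangi's share ($540,000) is divided into 2 shares of $270,000: Gustav and Jessamy each take $270,000.
Hanna's share ($540,000) is divided into 4 shares of $135,000: Greta, Dagny, and Tavita each take $135,000; Alma's $135,000 share passes to Alma's issue.
Alma's share ($135,000) is divided into 3 shares of $45,000: Quentin, Mateus, and Fionn each take $45,000.

Greta receives $135,000.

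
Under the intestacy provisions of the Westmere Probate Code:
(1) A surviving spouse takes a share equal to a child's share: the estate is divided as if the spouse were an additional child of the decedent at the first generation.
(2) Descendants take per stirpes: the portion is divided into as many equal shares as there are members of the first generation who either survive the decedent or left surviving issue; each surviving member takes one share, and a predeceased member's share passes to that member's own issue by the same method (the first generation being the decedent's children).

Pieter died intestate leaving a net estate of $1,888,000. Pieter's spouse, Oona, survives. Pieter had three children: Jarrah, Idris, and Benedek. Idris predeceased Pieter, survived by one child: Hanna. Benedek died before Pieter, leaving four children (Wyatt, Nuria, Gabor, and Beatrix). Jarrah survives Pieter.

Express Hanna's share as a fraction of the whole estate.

Hanna receives 1/4 of the estate.

The spouse counts as an additional share at the children's level, so there are 4 primary shares of $472,000. Oona takes one such share ($472,000).
The children's combined portion ($1,416,000) is divided into 3 shares of $472,000: Jarrah takes $472,000; Idris's $472,000 share passes to Idris's issue; Benedek's $472,000 share passes to Benedek's issue.
Idris's share ($472,000) passes entirely to Hanna.
Benedek's share ($472,000) is divided into 4 shares of $118,000: Wyatt, Nuria, Gabor, and Beatrix each take $118,000.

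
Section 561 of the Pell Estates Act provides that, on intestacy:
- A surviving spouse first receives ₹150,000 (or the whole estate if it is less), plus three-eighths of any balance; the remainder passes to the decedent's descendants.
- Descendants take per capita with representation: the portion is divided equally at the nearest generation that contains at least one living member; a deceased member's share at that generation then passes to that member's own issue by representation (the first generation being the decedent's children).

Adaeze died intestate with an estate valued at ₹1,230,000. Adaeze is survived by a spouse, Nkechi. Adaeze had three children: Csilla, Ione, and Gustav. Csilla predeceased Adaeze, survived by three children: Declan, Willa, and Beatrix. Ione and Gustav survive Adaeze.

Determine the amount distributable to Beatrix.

Nkechi first takes ₹150,000, leaving a balance of ₹1,080,000. Nkechi then takes three-eighths of the balance (₹405,000), for a total of ₹555,000. The remaining ₹675,000 passes to the descendants.
The descendants' portion (₹675,000) is divided into 3 shares of ₹225,000: Ione and Gustav each take ₹225,000; Csilla's ₹225,000 share passes to Csilla's issue.
Csilla's share (₹225,000) is divided into 3 shares of ₹75,000: Declan, Willa, and Beatrix each take ₹75,000.

Beatrix receives ₹75,000.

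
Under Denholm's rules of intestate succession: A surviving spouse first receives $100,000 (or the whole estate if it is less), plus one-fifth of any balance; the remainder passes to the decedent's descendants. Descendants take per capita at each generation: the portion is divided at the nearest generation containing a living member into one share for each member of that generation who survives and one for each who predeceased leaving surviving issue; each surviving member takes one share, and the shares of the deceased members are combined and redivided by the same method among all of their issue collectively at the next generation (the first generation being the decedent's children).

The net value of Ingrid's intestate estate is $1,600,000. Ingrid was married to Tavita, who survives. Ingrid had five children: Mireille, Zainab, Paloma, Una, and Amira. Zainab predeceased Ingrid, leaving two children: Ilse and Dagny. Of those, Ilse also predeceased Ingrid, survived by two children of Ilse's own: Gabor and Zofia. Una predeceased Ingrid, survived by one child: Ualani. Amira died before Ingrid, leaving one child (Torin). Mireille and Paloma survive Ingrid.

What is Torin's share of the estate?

Torin receives $180,000.

Tavita first takes $100,000, leaving a balance of $1,500,000. Tavita then takes one-fifth of the balance ($300,000), for a total of $400,000. The remaining $1,200,000 passes to the descendants.
The descendants' portion ($1,200,000) is divided at the children's generation into 5 shares of $240,000. Mireille and Paloma each take $240,000. The 3 shares of the deceased (Zainab, Una, and Amira) are combined into a pool of $720,000.
That pool ($720,000) is divided at the grandchildren's generation into 4 shares of $180,000. Dagny, Ualani, and Torin each take $180,000. The remaining share for the deceased Ilse ($180,000) is carried to the next generation.
That pool ($180,000) is divided at the great-grandchildren's generation equally among Gabor and Zofia: $90,000 each.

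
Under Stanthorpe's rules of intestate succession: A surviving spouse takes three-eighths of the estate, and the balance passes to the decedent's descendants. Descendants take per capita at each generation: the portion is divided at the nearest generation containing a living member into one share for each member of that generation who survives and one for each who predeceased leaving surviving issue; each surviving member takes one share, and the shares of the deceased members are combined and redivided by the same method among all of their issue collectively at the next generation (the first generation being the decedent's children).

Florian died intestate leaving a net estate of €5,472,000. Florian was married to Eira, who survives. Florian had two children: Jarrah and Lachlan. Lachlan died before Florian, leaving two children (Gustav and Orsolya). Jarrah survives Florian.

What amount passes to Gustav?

Eira takes three-eighths of €5,472,000 = €2,052,000. The remaining €3,420,000 passes to the descendants.
The descendants' portion (€3,420,000) is divided at the children's generation into 2 shares of €1,710,000. Jarrah takes €1,710,000. The remaining share for the deceased Lachlan (€1,710,000) is carried to the next generation.
That pool (€1,710,000) is divided at the grandchildren's generation equally among Gustav and Orsolya: €855,000 each.

Gustav receives €855,000.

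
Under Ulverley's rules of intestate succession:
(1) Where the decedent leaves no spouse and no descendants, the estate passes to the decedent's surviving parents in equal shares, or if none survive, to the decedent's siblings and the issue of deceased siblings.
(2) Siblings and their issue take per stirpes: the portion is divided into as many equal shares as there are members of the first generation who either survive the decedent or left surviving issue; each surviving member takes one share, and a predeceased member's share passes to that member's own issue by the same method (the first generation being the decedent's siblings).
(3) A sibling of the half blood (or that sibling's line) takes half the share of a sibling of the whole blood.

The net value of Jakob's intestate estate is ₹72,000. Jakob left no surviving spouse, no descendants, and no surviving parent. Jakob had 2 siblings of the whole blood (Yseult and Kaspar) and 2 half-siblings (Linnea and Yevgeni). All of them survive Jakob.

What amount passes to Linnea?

The entire ₹72,000 passes to the siblings and their issue.
Counting each half-blood sibling's line as half a unit, there are 3 units in ₹72,000, so one unit is ₹24,000. Whole-blood lines (Yseult and Kaspar) take ₹24,000 each; half-blood lines (Linnea and Yevgeni) take ₹12,000 each.

Linnea receives ₹12,000.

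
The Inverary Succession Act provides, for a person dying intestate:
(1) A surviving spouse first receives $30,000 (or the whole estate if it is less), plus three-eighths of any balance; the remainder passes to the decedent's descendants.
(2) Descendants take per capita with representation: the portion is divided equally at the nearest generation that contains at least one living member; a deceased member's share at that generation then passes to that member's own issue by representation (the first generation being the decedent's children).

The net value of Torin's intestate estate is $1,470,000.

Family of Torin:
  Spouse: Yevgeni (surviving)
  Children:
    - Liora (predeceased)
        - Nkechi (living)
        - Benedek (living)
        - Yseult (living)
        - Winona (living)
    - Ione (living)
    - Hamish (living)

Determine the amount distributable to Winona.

Yevgeni first takes $30,000, leaving a balance of $1,440,000. Yevgeni then takes three-eighths of the balance ($540,000), for a total of $570,000. The remaining $900,000 passes to the descendants.
The descendants' portion ($900,000) is divided into 3 shares of $300,000: Ione and Hamish each take $300,000; Liora's $300,000 share passes to Liora's issue.
Liora's share ($300,000) is divided into 4 shares of $75,000: Nkechi, Benedek, Yseult, and Winona each take $75,000.

Winona receives $75,000.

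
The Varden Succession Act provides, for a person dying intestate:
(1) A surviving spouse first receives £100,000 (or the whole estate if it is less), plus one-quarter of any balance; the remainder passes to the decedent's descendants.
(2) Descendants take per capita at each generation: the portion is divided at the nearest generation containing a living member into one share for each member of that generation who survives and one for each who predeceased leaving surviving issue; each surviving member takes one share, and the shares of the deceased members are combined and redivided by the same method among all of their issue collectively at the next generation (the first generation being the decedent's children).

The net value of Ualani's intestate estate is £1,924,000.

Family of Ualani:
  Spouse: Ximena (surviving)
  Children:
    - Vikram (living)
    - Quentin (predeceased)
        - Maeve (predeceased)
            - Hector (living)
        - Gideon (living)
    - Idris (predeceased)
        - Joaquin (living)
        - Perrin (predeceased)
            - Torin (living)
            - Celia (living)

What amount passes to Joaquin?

Joaquin receives £228,000.

Ximena first takes £100,000, leaving a balance of £1,824,000. Ximena then takes one-quarter of the balance (£456,000), for a total of £556,000. The remaining £1,368,000 passes to the descendants.
The descendants' portion (£1,368,000) is divided at the children's generation into 3 shares of £456,000. Vikram takes £456,000. The 2 shares of the deceased (Quentin and Idris) are combined into a pool of £912,000.
That pool (£912,000) is divided at the grandchildren's generation into 4 shares of £228,000. Gideon and Joaquin each take £228,000. The 2 shares of the deceased (Maeve and Perrin) are combined into a pool of £456,000.
That pool (£456,000) is divided at the great-grandchildren's generation equally among Hector, Torin, and Celia: £152,000 each.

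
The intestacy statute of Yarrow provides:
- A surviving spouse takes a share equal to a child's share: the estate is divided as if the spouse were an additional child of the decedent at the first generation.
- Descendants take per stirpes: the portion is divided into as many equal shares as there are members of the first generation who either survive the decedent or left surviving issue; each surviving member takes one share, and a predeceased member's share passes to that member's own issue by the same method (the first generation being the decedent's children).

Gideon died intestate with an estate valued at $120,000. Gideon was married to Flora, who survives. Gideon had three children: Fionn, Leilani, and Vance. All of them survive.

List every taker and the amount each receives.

The spouse counts as an additional share at the children's level, so there are 4 primary shares of $30,000. Flora takes one such share ($30,000).
The children's combined portion ($90,000) is divided into 3 shares of $30,000: Fionn, Leilani, and Vance each take $30,000.

Flora: $30,000; Fionn: $30,000; Leilani: $30,000; Vance: $30,000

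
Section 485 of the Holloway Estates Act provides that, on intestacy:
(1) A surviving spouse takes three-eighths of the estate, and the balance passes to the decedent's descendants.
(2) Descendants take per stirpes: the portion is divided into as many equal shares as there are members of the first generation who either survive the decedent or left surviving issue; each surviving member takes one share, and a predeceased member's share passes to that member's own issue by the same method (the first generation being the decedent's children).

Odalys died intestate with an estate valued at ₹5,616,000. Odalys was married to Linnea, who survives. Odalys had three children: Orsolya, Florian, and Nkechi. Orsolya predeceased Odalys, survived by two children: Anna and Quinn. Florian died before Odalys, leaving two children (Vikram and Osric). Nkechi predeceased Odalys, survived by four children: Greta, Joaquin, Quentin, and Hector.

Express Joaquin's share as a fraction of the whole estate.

Linnea takes three-eighths of ₹5,616,000 = ₹2,106,000. The remaining ₹3,510,000 passes to the descendants.
The descendants' portion (₹3,510,000) is divided into 3 shares of ₹1,170,000: Orsolya's ₹1,170,000 share passes to Orsolya's issue; Florian's ₹1,170,000 share passes to Florian's issue; Nkechi's ₹1,170,000 share passes to Nkechi's issue.
Orsolya's share (₹1,170,000) is divided into 2 shares of ₹585,000: Anna and Quinn each take ₹585,000.
Florian's share (₹1,170,000) is divided into 2 shares of ₹585,000: Vikram and Osric each take ₹585,000.
Nkechi's share (₹1,170,000) is divided into 4 shares of ₹292,500: Greta, Joaquin, Quentin, and Hector each take ₹292,500.

Joaquin receives 5/96 of the estate.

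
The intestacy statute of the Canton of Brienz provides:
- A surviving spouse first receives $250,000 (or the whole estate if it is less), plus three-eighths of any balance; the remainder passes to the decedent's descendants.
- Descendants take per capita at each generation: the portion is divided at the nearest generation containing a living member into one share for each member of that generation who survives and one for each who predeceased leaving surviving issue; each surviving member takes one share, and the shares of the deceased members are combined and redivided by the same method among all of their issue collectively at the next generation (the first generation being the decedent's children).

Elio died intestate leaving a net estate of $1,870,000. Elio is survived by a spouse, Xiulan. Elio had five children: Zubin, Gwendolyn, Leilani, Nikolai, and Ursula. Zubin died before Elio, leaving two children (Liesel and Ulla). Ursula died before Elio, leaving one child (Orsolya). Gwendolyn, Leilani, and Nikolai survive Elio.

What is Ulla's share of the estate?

Ulla receives $135,000.

Xiulan first takes $250,000, leaving a balance of $1,620,000. Xiulan then takes three-eighths of the balance ($607,500), for a total of $857,500. The remaining $1,012,500 passes to the descendants.
The descendants' portion ($1,012,500) is divided at the children's generation into 5 shares of $202,500. Gwendolyn, Leilani, and Nikolai each take $202,500. The 2 shares of the deceased (Zubin and Ursula) are combined into a pool of $405,000.
That pool ($405,000) is divided at the grandchildren's generation equally among Liesel, Ulla, and Orsolya: $135,000 each.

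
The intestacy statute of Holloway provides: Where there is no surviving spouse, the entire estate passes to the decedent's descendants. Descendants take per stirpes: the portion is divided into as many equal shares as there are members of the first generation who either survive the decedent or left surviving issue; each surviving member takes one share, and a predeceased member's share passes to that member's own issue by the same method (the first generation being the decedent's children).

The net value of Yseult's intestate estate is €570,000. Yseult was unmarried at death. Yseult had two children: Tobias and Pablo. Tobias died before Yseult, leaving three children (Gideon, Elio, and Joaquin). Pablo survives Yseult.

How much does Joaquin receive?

The entire €570,000 passes to the descendants.
That amount (€570,000) is divided into 2 shares of €285,000: Pablo takes €285,000; Tobias's €285,000 share passes to Tobias's issue.
Tobias's share (€285,000) is divided into 3 shares of €95,000: Gideon, Elio, and Joaquin each take €95,000.

Joaquin receives €95,000.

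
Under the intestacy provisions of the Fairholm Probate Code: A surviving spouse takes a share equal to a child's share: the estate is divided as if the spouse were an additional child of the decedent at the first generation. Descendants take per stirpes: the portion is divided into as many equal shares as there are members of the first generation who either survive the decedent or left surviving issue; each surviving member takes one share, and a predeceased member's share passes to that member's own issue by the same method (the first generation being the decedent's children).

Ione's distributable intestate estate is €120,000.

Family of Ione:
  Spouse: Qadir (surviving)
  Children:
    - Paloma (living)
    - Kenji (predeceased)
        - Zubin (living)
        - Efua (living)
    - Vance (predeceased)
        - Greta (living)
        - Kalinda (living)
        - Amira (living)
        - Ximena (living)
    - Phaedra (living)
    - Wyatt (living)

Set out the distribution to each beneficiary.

The spouse counts as an additional share at the children's level, so there are 6 primary shares of €20,000. Qadir takes one such share (€20,000).
The children's combined portion (€100,000) is divided into 5 shares of €20,000: Paloma, Phaedra, and Wyatt each take €20,000; Kenji's €20,000 share passes to Kenji's issue; Vance's €20,000 share passes to Vance's issue.
Kenji's share (€20,000) is divided into 2 shares of €10,000: Zubin and Efua each take €10,000.
Vance's share (€20,000) is divided into 4 shares of €5,000: Greta, Kalinda, Amira, and Ximena each take €5,000.

Qadir: €20,000; Paloma: €20,000; Zubin: €10,000; Efua: €10,000; Greta: €5,000; Kalinda: €5,000; Amira: €5,000; Ximena: €5,000; Phaedra: €20,000; Wyatt: €20,000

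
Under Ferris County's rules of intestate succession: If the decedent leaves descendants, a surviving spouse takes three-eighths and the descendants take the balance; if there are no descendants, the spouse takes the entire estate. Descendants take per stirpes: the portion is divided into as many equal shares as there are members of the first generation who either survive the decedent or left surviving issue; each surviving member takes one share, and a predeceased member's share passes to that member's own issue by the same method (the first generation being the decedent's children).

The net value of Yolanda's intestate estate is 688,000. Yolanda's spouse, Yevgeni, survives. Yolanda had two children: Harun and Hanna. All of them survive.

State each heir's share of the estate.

Yevgeni takes three-eighths of 688,000 = 258,000. The remaining 430,000 passes to the descendants.
The descendants' portion (430,000) is divided into 2 shares of 215,000: Harun and Hanna each take 215,000.

Yevgeni: 258,000; Harun: 215,000; Hanna: 215,000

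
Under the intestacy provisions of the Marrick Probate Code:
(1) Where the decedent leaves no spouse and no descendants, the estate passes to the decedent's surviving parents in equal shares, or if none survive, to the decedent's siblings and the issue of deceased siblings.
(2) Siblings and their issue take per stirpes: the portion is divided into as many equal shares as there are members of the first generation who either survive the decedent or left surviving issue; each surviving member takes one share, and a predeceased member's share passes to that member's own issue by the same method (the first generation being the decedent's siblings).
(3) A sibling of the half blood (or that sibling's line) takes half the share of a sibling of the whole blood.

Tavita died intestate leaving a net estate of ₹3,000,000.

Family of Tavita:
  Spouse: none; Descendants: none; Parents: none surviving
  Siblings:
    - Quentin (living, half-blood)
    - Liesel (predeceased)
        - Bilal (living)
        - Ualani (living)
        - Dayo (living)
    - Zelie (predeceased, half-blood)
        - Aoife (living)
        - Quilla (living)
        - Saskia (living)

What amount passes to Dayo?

Dayo receives ₹500,000.

The entire ₹3,000,000 passes to the siblings and their issue.
Counting each half-blood sibling's line as half a unit, there are 2 units in ₹3,000,000, so one unit is ₹1,500,000. Whole-blood lines (Liesel) take ₹1,500,000 each; half-blood lines (Quentin and Zelie) take ₹750,000 each.
Liesel's share (₹1,500,000) is divided into 3 shares of ₹500,000: Bilal, Ualani, and Dayo each take ₹500,000.
Zelie's share (₹750,000) is divided into 3 shares of ₹250,000: Aoife, Quilla, and Saskia each take ₹250,000.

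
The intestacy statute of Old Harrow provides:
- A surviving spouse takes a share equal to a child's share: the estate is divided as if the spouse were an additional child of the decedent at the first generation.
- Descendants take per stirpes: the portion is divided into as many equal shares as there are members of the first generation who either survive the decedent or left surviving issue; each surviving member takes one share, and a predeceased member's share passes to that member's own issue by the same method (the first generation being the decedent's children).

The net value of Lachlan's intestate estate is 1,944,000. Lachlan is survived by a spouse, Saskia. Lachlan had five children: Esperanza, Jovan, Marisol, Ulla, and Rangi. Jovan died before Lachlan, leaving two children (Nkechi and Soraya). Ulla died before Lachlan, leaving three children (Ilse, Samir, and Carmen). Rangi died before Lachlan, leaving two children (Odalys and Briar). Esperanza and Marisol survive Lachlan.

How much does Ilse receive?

The spouse counts as an additional share at the children's level, so there are 6 primary shares of 324,000. Saskia takes one such share (324,000).
The children's combined portion (1,620,000) is divided into 5 shares of 324,000: Esperanza and Marisol each take 324,000; Jovan's 324,000 share passes to Jovan's issue; Ulla's 324,000 share passes to Ulla's issue; Rangi's 324,000 share passes to Rangi's issue.
Jovan's share (324,000) is divided into 2 shares of 162,000: Nkechi and Soraya each take 162,000.
Ulla's share (324,000) is divided into 3 shares of 108,000: Ilse, Samir, and Carmen each take 108,000.
Rangi's share (324,000) is divided into 2 shares of 162,000: Odalys and Briar each take 162,000.

Ilse receives 108,000.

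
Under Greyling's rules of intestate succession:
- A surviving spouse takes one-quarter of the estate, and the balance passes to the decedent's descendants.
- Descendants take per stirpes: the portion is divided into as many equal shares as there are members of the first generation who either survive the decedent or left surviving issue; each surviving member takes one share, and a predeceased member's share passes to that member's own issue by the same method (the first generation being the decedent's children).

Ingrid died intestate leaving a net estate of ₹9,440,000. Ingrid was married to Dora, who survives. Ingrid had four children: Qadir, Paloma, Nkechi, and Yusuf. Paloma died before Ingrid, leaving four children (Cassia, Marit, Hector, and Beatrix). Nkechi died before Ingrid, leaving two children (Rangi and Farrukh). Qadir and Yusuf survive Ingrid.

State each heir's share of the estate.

Dora takes one-quarter of ₹9,440,000 = ₹2,360,000. The remaining ₹7,080,000 passes to the descendants.
The descendants' portion (₹7,080,000) is divided into 4 shares of ₹1,770,000: Qadir and Yusuf each take ₹1,770,000; Paloma's ₹1,770,000 share passes to Paloma's issue; Nkechi's ₹1,770,000 share passes to Nkechi's issue.
Paloma's share (₹1,770,000) is divided into 4 shares of ₹442,500: Cassia, Marit, Hector, and Beatrix each take ₹442,500.
Nkechi's share (₹1,770,000) is divided into 2 shares of ₹885,000: Rangi and Farrukh each take ₹885,000.

Dora: ₹2,360,000; Qadir: ₹1,770,000; Cassia: ₹442,500; Marit: ₹442,500; Hector: ₹442,500; Beatrix: ₹442,500; Rangi: ₹885,000; Farrukh: ₹885,000; Yusuf: ₹1,770,000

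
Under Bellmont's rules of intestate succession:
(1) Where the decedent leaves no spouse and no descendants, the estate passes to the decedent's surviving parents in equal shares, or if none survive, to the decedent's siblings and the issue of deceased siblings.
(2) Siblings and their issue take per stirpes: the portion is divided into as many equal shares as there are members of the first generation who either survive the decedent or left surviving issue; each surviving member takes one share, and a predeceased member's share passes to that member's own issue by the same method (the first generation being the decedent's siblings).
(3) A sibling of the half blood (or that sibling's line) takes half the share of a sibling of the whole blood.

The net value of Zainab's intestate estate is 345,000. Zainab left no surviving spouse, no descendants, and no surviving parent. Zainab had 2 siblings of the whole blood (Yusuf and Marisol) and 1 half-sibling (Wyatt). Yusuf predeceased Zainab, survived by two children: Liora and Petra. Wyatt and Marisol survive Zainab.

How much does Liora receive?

The entire 345,000 passes to the siblings and their issue.
Counting each half-blood sibling's line as half a unit, there are 5/2 units in 345,000, so one unit is 138,000. Whole-blood lines (Yusuf and Marisol) take 138,000 each; half-blood lines (Wyatt) take 69,000 each.
Yusuf's share (138,000) is divided into 2 shares of 69,000: Liora and Petra each take 69,000.

Liora receives 69,000.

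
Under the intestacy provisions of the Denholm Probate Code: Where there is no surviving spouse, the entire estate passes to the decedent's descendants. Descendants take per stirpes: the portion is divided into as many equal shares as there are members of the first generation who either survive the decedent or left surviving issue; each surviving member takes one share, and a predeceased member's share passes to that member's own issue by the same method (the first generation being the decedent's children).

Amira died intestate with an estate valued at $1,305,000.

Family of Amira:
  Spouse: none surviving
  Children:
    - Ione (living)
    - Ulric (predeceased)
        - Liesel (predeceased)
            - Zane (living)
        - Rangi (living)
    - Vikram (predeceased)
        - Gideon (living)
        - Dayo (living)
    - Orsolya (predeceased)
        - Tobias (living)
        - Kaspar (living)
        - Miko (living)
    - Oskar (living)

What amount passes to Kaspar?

Kaspar receives $87,000.

The entire $1,305,000 passes to the descendants.
That amount ($1,305,000) is divided into 5 shares of $261,000: Ione and Oskar each take $261,000; Ulric's $261,000 share passes to Ulric's issue; Vikram's $261,000 share passes to Vikram's issue; Orsolya's $261,000 share passes to Orsolya's issue.
Ulric's share ($261,000) is divided into 2 shares of $130,500: Rangi takes $130,500; Liesel's $130,500 share passes to Liesel's issue.
Liesel's share ($130,500) passes entirely to Zane.
Vikram's share ($261,000) is divided into 2 shares of $130,500: Gideon and Dayo each take $130,500.
Orsolya's share ($261,000) is divided into 3 shares of $87,000: Tobias, Kaspar, and Miko each take $87,000.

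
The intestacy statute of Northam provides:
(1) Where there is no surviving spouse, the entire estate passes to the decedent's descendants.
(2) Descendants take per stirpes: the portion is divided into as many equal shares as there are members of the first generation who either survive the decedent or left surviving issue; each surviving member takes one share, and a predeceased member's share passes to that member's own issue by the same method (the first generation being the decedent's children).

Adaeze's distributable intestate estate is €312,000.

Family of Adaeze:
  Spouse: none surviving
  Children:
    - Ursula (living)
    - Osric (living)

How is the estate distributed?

The entire €312,000 passes to the descendants.
That amount (€312,000) is divided into 2 shares of €156,000: Ursula and Osric each take €156,000.

Ursula: €156,000; Osric: €156,000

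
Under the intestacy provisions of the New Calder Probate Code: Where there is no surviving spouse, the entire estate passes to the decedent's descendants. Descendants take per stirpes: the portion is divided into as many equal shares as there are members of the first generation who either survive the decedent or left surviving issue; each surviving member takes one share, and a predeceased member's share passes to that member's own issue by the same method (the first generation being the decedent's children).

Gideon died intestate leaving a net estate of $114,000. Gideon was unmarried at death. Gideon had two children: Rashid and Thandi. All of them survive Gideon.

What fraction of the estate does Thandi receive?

The entire $114,000 passes to the descendants.
That amount ($114,000) is divided into 2 shares of $57,000: Rashid and Thandi each take $57,000.

Thandi receives 1/2 of the estate.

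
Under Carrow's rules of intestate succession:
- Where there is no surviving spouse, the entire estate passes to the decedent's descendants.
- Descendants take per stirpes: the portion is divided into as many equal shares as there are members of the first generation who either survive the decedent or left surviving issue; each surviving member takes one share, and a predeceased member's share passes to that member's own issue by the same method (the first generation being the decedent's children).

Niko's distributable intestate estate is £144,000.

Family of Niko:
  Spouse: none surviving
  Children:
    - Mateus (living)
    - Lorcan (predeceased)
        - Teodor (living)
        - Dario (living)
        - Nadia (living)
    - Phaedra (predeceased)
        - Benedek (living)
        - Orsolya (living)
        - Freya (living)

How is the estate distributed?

Mateus: £48,000; Teodor: £16,000; Dario: £16,000; Nadia: £16,000; Benedek: £16,000; Orsolya: £16,000; Freya: £16,000

The entire £144,000 passes to the descendants.
That amount (£144,000) is divided into 3 shares of £48,000: Mateus takes £48,000; Lorcan's £48,000 share passes to Lorcan's issue; Phaedra's £48,000 share passes to Phaedra's issue.
Lorcan's share (£48,000) is divided into 3 shares of £16,000: Teodor, Dario, and Nadia each take £16,000.
Phaedra's share (£48,000) is divided into 3 shares of £16,000: Benedek, Orsolya, and Freya each take £16,000.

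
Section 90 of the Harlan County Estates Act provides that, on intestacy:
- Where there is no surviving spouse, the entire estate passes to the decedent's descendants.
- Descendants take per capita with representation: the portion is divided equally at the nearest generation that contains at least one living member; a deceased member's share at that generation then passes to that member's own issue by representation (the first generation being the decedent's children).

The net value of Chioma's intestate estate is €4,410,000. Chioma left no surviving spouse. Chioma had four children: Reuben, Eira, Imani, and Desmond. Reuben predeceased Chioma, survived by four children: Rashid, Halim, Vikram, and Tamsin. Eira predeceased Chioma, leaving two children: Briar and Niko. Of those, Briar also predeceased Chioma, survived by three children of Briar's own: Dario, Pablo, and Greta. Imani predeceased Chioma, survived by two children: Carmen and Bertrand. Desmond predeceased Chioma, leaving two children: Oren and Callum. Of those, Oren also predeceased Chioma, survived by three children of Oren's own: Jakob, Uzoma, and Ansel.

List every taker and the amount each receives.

Rashid: €441,000; Halim: €441,000; Vikram: €441,000; Tamsin: €441,000; Dario: €147,000; Pablo: €147,000; Greta: €147,000; Niko: €441,000; Carmen: €441,000; Bertrand: €441,000; Jakob: €147,000; Uzoma: €147,000; Ansel: €147,000; Callum: €441,000

The entire €4,410,000 passes to the descendants.
No child survives, so the initial division is made at the grandchildren's generation.
That amount (€4,410,000) is divided into 10 shares of €441,000: Rashid, Halim, Vikram, Tamsin, Niko, Carmen, Bertrand, and Callum each take €441,000; Briar's €441,000 share passes to Briar's issue; Oren's €441,000 share passes to Oren's issue.
Briar's share (€441,000) is divided into 3 shares of €147,000: Dario, Pablo, and Greta each take €147,000.
Oren's share (€441,000) is divided into 3 shares of €147,000: Jakob, Uzoma, and Ansel each take €147,000.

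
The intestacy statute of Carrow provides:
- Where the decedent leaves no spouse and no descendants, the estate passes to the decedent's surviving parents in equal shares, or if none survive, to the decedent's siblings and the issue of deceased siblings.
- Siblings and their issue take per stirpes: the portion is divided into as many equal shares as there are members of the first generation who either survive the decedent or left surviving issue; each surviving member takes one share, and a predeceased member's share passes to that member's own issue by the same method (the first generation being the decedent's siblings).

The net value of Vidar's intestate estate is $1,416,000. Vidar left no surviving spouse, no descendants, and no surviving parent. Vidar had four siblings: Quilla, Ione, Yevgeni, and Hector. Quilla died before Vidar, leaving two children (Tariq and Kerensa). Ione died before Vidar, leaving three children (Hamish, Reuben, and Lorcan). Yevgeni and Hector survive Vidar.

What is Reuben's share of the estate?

Reuben receives $118,000.

The entire $1,416,000 passes to the siblings and their issue.
That amount ($1,416,000) is divided into 4 shares of $354,000: Yevgeni and Hector each take $354,000; Quilla's $354,000 share passes to Quilla's issue; Ione's $354,000 share passes to Ione's issue.
Quilla's share ($354,000) is divided into 2 shares of $177,000: Tariq and Kerensa each take $177,000.
Ione's share ($354,000) is divided into 3 shares of $118,000: Hamish, Reuben, and Lorcan each take $118,000.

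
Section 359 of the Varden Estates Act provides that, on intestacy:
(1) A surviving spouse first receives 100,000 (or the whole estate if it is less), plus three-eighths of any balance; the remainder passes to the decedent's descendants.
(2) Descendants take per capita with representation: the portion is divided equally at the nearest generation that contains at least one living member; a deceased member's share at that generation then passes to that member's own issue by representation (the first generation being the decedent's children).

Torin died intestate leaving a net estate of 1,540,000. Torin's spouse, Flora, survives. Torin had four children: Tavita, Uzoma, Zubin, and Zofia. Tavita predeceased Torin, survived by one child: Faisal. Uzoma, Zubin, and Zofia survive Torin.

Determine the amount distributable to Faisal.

Flora first takes 100,000, leaving a balance of 1,440,000. Flora then takes three-eighths of the balance (540,000), for a total of 640,000. The remaining 900,000 passes to the descendants.
The descendants' portion (900,000) is divided into 4 shares of 225,000: Uzoma, Zubin, and Zofia each take 225,000; Tavita's 225,000 share passes to Tavita's issue.
Tavita's share (225,000) passes entirely to Faisal.

Faisal receives 225,000.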